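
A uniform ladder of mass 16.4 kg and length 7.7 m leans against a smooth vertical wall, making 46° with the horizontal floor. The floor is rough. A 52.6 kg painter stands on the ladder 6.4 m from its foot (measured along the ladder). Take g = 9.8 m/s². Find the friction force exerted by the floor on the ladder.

f ≈ 491 N

Torques about the foot: N_wall · 7.7 sin 46° = 16.4×9.8×3.85 cos 46° + 52.6×9.8×6.4 cos 46° → N_wall = 491.35 N.
ΣF_x = 0: f_floor = N_wall = 491.35 N.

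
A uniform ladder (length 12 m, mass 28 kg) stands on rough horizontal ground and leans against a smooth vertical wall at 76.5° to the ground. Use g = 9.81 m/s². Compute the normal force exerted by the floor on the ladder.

N_floor ≈ 275 N

ΣF_y = 0: N_floor = 28×9.81 = 274.68 N.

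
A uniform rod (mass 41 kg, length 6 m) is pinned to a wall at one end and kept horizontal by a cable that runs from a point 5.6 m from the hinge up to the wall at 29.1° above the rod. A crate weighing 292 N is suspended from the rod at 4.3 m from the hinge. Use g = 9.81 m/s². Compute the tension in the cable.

Take torques about the hinge: T sin 29.1° · 5.6 = 41×9.81×3 + 292×4.3 = 2462.2 N·m.
So T = 2462.2 / (0.4863 × 5.6) = 904.08 N.

T ≈ 904 N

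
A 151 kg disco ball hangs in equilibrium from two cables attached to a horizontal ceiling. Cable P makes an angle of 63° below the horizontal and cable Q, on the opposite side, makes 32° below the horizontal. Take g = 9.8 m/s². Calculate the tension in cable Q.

T_Q ≈ 674 N

Weight W = 151 × 9.8 = 1480 N acts straight down.
Horizontal: T_P cos 63° = T_Q cos 32°  →  T_P = 1.868 T_Q.
Vertical: T_P sin 63° + T_Q sin 32° = 1480.
Substituting the horizontal relation into the vertical equation gives 2.194 T_Q = 1480, so T_Q = 674.4 N.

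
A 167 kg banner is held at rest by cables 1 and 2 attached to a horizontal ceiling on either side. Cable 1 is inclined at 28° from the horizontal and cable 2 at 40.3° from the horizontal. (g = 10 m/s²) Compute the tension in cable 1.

Weight W = 167 × 10 = 1670 N acts straight down.
Horizontal: T_1 cos 28° = T_2 cos 40.3°  →  T_2 = 1.158 T_1.
Vertical: T_1 sin 28° + T_2 sin 40.3° = 1670.
Substituting the horizontal relation into the vertical equation gives 1.218 T_1 = 1670, so T_1 = 1371 N.

T_1 ≈ 1370 N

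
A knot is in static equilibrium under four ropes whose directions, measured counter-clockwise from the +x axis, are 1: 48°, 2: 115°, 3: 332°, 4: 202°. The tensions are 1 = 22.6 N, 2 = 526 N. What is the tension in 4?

T_4 ≈ 442 N

Resolve: ΣF_x = 22.6 cos 48° + 526 cos 115° + T_3 cos 332° + T_4 cos 202° = 0.
        ΣF_y = 22.6 sin 48° + 526 sin 115° + T_3 sin 332° + T_4 sin 202° = 0.
The known terms sum to (-207.2, 493.5) N, so 0.8829 T_3 − 0.9272 T_4 = 207.2 and -0.4695 T_3 − 0.3746 T_4 = -493.5.
Solving simultaneously: T_3 = 698.6 N, T_4 = 441.9 N.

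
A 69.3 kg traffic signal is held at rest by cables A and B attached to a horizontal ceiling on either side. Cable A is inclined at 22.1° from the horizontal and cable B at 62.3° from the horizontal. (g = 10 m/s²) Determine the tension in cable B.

T_B ≈ 645 N

Weight W = 69.3 × 10 = 693 N acts straight down.
Horizontal: T_A cos 22.1° = T_B cos 62.3°  →  T_A = 0.5017 T_B.
Vertical: T_A sin 22.1° + T_B sin 62.3° = 693.
Substituting the horizontal relation into the vertical equation gives 1.074 T_B = 693, so T_B = 645.2 N.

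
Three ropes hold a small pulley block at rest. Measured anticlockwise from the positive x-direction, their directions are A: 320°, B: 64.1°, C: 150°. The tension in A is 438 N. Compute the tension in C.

T_C ≈ 426 N

Resolve: ΣF_x = 438 cos 320° + T_B cos 64.1° + T_C cos 150° = 0.
        ΣF_y = 438 sin 320° + T_B sin 64.1° + T_C sin 150° = 0.
The known terms sum to (335.5, -281.5) N, so 0.4368 T_B − 0.8660 T_C = -335.5 and 0.8996 T_B + 0.5000 T_C = 281.5.
Solving simultaneously: T_B = 76.25 N, T_C = 425.9 N.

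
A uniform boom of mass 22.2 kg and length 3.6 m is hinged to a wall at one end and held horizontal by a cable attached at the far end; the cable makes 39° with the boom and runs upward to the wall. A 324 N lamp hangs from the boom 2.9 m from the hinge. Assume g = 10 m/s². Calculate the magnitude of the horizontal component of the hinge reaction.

H_x ≈ 459 N

Take torques about the hinge: T sin 39° · 3.6 = 22.2×10×1.8 + 324×2.9 = 1339.2 N·m.
So T = 1339.2 / (0.6293 × 3.6) = 591.11 N.
ΣF_x = 0: H_x = T cos 39° = 459.38 N.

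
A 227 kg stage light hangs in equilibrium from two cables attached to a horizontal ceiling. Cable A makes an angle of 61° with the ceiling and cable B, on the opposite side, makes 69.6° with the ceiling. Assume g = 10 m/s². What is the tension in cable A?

T_A ≈ 1040 N

Weight W = 227 × 10 = 2270 N acts straight down.
Horizontal: T_A cos 61° = T_B cos 69.6°  →  T_B = 1.391 T_A.
Vertical: T_A sin 61° + T_B sin 69.6° = 2270.
Substituting the horizontal relation into the vertical equation gives 2.178 T_A = 2270, so T_A = 1042 N.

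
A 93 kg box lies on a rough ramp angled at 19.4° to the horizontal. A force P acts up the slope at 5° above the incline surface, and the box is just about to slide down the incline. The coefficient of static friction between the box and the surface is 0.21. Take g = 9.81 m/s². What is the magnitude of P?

On the verge of sliding down the incline, friction equals μN and acts up the slope.
Perpendicular: N + P sin 5° = W cos 19.4° = 860.5 N.
Along incline: P cos 5° + μN = W sin 19.4° with W sin 19.4° = 303 N.
Solving the pair for P and N: P = 125.1 N, N = 849.6 N (and f = μN = 178.4 N).

P ≈ 125 N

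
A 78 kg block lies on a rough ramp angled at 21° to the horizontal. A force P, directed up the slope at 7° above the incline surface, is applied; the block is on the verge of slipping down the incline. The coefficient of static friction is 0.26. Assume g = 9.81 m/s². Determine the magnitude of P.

P ≈ 92.1 N

On the verge of sliding down the incline, friction equals μN and acts up the slope.
Perpendicular: N + P sin 7° = W cos 21° = 714.4 N.
Along incline: P cos 7° + μN = W sin 21° with W sin 21° = 274.2 N.
Solving the pair for P and N: P = 92.09 N, N = 703.1 N (and f = μN = 182.8 N).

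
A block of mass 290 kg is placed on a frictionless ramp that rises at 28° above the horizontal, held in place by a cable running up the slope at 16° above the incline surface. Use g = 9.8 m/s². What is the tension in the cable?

Take axes along and perpendicular to the incline. Weight components: W sin 28° = 1334 N down-slope, W cos 28° = 2509 N into the surface.
Along incline: T cos 16° = W sin 28° → T = 1388 N.
Perpendicular: N = W cos 28° − T sin 16° = 2127 N.

T ≈ 1390 N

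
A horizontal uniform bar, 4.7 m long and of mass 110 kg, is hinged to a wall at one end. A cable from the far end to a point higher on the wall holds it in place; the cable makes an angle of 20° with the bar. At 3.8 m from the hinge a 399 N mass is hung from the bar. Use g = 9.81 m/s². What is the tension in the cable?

T ≈ 2520 N

Take torques about the hinge: T sin 20° · 4.7 = 110×9.81×2.35 + 399×3.8 = 4052.1 N·m.
So T = 4052.1 / (0.3420 × 4.7) = 2520.7 N.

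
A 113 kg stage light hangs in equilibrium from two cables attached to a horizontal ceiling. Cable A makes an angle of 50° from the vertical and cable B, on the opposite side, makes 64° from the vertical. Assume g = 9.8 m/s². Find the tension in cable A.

Angles from the horizontal: cable A is 90° − 50° = 40°, cable B is 90° − 64° = 26°.
Weight W = 113 × 9.8 = 1107 N acts straight down.
Horizontal: T_A cos 40° = T_B cos 26°  →  T_B = 0.8523 T_A.
Vertical: T_A sin 40° + T_B sin 26° = 1107.
Substituting the horizontal relation into the vertical equation gives 1.016 T_A = 1107, so T_A = 1090 N.

T_A ≈ 1090 N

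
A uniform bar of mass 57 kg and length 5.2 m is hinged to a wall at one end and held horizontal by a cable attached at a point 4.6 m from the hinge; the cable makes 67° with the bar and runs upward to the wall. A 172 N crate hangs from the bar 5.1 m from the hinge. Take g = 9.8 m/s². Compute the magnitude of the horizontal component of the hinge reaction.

Take torques about the hinge: T sin 67° · 4.6 = 57×9.8×2.6 + 172×5.1 = 2329.6 N·m.
So T = 2329.6 / (0.9205 × 4.6) = 550.16 N.
ΣF_x = 0: H_x = T cos 67° = 214.97 N.

H_x ≈ 215 N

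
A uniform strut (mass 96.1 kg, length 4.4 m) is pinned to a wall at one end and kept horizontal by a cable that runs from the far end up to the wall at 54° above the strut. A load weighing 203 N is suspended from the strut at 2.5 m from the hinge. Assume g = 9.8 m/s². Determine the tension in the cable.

Take torques about the hinge: T sin 54° · 4.4 = 96.1×9.8×2.2 + 203×2.5 = 2579.4 N·m.
So T = 2579.4 / (0.8090 × 4.4) = 724.62 N.

T ≈ 725 N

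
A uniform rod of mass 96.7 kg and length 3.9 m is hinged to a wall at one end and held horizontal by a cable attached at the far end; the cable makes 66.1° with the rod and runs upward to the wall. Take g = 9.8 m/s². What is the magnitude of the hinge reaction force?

|H| ≈ 518 N

Take torques about the hinge: T sin 66.1° · 3.9 = 96.7×9.8×1.95 = 1847.9 N·m.
So T = 1847.9 / (0.9143 × 3.9) = 518.27 N.
ΣF_x = 0: H_x = T cos 66.1° = 209.97 N.
ΣF_y = 0: H_y = (96.7×9.8) − T sin 66.1° = 947.66 − 473.83 = 473.83 N.
|H| = √(H_x² + H_y²) = √((209.97)² + (473.83)²) = 518.27 N.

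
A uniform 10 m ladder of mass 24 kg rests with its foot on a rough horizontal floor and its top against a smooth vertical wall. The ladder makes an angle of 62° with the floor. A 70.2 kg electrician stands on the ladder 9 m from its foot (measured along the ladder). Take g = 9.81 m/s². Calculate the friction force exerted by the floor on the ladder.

Torques about the foot: N_wall · 10 sin 62° = 24×9.81×5 cos 62° + 70.2×9.81×9 cos 62° → N_wall = 392.14 N.
ΣF_x = 0: f_floor = N_wall = 392.14 N.

f ≈ 392 N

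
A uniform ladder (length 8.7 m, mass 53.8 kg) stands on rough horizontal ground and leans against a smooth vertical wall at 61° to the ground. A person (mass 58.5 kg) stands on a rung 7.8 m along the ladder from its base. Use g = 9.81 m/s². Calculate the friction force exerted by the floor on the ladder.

f ≈ 431 N

Torques about the foot: N_wall · 8.7 sin 61° = 53.8×9.81×4.35 cos 61° + 58.5×9.81×7.8 cos 61° → N_wall = 431.48 N.
ΣF_x = 0: f_floor = N_wall = 431.48 N.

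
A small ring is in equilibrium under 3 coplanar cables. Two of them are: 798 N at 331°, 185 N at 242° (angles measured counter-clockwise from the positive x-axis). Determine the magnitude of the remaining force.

F ≈ 822 N

Sum the known components: ΣF_x = 611.1 N, ΣF_y = -550.2 N.
For equilibrium the remaining force must supply (−ΣF_x, −ΣF_y) = (-611.1, 550.2) N.
Magnitude = √((-611.1)² + (550.2)²) = 822.3 N; direction = atan2(550.2, -611.1) = 138.0°.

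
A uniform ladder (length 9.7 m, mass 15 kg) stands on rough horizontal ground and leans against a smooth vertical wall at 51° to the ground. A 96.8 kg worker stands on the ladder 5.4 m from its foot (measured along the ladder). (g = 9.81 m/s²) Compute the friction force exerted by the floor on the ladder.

f ≈ 488 N

Torques about the foot: N_wall · 9.7 sin 51° = 15×9.81×4.85 cos 51° + 96.8×9.81×5.4 cos 51° → N_wall = 487.67 N.
ΣF_x = 0: f_floor = N_wall = 487.67 N.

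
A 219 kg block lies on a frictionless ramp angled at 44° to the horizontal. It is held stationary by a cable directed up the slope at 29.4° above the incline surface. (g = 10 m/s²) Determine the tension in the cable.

Take axes along and perpendicular to the incline. Weight components: W sin 44° = 1521 N down-slope, W cos 44° = 1575 N into the surface.
Along incline: T cos 29.4° = W sin 44° → T = 1746 N.
Perpendicular: N = W cos 44° − T sin 29.4° = 718.1 N.

T ≈ 1750 N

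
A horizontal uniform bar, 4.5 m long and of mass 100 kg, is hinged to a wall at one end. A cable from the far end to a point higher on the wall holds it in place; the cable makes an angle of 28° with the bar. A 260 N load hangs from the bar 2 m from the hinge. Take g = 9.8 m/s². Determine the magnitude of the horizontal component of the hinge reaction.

H_x ≈ 1140 N

Take torques about the hinge: T sin 28° · 4.5 = 100×9.8×2.25 + 260×2 = 2725 N·m.
So T = 2725 / (0.4695 × 4.5) = 1289.9 N.
ΣF_x = 0: H_x = T cos 28° = 1138.9 N.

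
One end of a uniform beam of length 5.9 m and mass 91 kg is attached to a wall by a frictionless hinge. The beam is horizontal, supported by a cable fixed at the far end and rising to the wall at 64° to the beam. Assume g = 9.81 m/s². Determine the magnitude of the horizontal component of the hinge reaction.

H_x ≈ 218 N

Take torques about the hinge: T sin 64° · 5.9 = 91×9.81×2.95 = 2633.5 N·m.
So T = 2633.5 / (0.8988 × 5.9) = 496.62 N.
ΣF_x = 0: H_x = T cos 64° = 217.7 N.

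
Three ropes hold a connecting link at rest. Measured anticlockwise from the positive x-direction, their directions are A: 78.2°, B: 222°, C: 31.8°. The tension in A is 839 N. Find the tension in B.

T_B ≈ 3430 N

Resolve: ΣF_x = 839 cos 78.2° + T_B cos 222° + T_C cos 31.8° = 0.
        ΣF_y = 839 sin 78.2° + T_B sin 222° + T_C sin 31.8° = 0.
The known terms sum to (171.6, 821.3) N, so -0.7431 T_B + 0.8499 T_C = -171.6 and -0.6691 T_B + 0.5270 T_C = -821.3.
Solving simultaneously: T_B = 3431 N, T_C = 2798 N.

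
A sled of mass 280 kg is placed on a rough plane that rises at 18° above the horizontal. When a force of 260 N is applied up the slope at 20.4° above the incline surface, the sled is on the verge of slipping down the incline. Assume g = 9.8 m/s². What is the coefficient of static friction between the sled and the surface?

On the verge of sliding down the incline, friction is at its maximum μN and acts up the slope.
Perpendicular to incline: N = W cos 18° − P sin 20.4° = 2610 − 90.63 = 2519 N.
Along incline: P cos 20.4° + μN = W sin 18° → μ = (W sin 18° − P cos 20.4°) / N = 0.2399.

μ ≈ 0.240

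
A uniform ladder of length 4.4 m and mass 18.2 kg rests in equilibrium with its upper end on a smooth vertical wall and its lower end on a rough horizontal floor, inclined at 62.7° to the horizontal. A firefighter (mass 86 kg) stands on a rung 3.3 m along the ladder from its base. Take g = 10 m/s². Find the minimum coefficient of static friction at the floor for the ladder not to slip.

ΣF_y = 0: N_floor = 18.2×10 + 86×10 = 1042 N.
Torques about the foot: N_wall · 4.4 sin 62.7° = 18.2×10×2.2 cos 62.7° + 86×10×3.3 cos 62.7° → N_wall = 379.88 N.
ΣF_x = 0: f_floor = N_wall = 379.88 N.
μ_min = f_floor / N_floor = 379.88 / 1042 = 0.3646.

μ_min ≈ 0.365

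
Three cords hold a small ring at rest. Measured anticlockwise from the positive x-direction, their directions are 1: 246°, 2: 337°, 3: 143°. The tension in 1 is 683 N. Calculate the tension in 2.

Resolve: ΣF_x = 683 cos 246° + T_2 cos 337° + T_3 cos 143° = 0.
        ΣF_y = 683 sin 246° + T_2 sin 337° + T_3 sin 143° = 0.
The known terms sum to (-277.8, -624) N, so 0.9205 T_2 − 0.7986 T_3 = 277.8 and -0.3907 T_2 + 0.6018 T_3 = 624.
Solving simultaneously: T_2 = 2751 N, T_3 = 2823 N.

T_2 ≈ 2750 N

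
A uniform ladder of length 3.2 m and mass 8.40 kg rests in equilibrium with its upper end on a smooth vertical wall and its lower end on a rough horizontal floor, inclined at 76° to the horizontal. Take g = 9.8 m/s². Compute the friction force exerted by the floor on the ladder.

f ≈ 10.3 N

Torques about the foot: N_wall · 3.2 sin 76° = 8.40×9.8×1.6 cos 76° → N_wall = 10.262 N.
ΣF_x = 0: f_floor = N_wall = 10.262 N.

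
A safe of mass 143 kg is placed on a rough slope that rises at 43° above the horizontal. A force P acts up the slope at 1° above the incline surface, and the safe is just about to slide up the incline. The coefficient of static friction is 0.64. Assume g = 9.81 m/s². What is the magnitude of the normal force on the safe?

N ≈ 998 N

On the verge of sliding up the incline, friction equals μN and acts down the slope.
Perpendicular: N + P sin 1° = W cos 43° = 1026 N.
Along incline: P cos 1° = W sin 43° + μN  with W sin 43° = 956.7 N.
Solving the pair for P and N: P = 1596 N, N = 998.1 N (and f = μN = 638.8 N).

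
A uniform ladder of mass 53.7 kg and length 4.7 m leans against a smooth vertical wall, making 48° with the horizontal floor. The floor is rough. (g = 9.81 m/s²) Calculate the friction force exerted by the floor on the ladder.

Torques about the foot: N_wall · 4.7 sin 48° = 53.7×9.81×2.35 cos 48° → N_wall = 237.17 N.
ΣF_x = 0: f_floor = N_wall = 237.17 N.

f ≈ 237 N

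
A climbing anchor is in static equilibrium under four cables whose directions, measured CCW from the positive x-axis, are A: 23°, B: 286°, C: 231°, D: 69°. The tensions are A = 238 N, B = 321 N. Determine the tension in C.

T_C ≈ 1180 N

Resolve: ΣF_x = 238 cos 23° + 321 cos 286° + T_C cos 231° + T_D cos 69° = 0.
        ΣF_y = 238 sin 23° + 321 sin 286° + T_C sin 231° + T_D sin 69° = 0.
The known terms sum to (307.6, -215.6) N, so -0.6293 T_C + 0.3584 T_D = -307.6 and -0.7771 T_C + 0.9336 T_D = 215.6.
Solving simultaneously: T_C = 1179 N, T_D = 1212 N.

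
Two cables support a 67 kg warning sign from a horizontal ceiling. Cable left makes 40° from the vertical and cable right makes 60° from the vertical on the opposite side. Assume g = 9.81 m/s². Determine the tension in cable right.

T_right ≈ 429 N

Angles from the horizontal: cable left is 90° − 40° = 50°, cable right is 90° − 60° = 30°.
Weight W = 67 × 9.81 = 657.3 N acts straight down.
Horizontal: T_left cos 50° = T_right cos 30°  →  T_left = 1.347 T_right.
Vertical: T_left sin 50° + T_right sin 30° = 657.3.
Substituting the horizontal relation into the vertical equation gives 1.532 T_right = 657.3, so T_right = 429 N.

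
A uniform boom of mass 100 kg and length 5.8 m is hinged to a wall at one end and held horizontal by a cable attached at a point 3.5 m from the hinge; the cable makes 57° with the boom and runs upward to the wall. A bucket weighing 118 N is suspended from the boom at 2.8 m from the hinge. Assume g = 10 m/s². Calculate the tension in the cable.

T ≈ 1100 N

Take torques about the hinge: T sin 57° · 3.5 = 100×10×2.9 + 118×2.8 = 3230.4 N·m.
So T = 3230.4 / (0.8387 × 3.5) = 1100.5 N.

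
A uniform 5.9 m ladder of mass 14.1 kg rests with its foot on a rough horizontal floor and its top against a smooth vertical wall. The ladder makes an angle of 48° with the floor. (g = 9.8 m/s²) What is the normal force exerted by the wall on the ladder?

N_wall ≈ 62.2 N

Torques about the foot: N_wall · 5.9 sin 48° = 14.1×9.8×2.95 cos 48° → N_wall = 62.209 N.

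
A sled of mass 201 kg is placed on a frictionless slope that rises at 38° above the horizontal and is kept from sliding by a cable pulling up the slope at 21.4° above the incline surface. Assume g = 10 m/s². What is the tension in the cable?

T ≈ 1330 N

Take axes along and perpendicular to the incline. Weight components: W sin 38° = 1237 N down-slope, W cos 38° = 1584 N into the surface.
Along incline: T cos 21.4° = W sin 38° → T = 1329 N.
Perpendicular: N = W cos 38° − T sin 21.4° = 1099 N.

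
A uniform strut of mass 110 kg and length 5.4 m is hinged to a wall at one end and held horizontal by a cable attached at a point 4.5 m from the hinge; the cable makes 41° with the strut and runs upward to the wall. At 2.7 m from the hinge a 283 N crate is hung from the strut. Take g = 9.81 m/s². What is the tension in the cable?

Take torques about the hinge: T sin 41° · 4.5 = 110×9.81×2.7 + 283×2.7 = 3677.7 N·m.
So T = 3677.7 / (0.6561 × 4.5) = 1245.7 N.

T ≈ 1250 N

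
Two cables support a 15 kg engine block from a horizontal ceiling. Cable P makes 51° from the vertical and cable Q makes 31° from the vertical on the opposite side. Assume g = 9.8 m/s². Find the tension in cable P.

Angles from the horizontal: cable P is 90° − 51° = 39°, cable Q is 90° − 31° = 59°.
Weight W = 15 × 9.8 = 147 N acts straight down.
Horizontal: T_P cos 39° = T_Q cos 59°  →  T_Q = 1.509 T_P.
Vertical: T_P sin 39° + T_Q sin 59° = 147.
Substituting the horizontal relation into the vertical equation gives 1.923 T_P = 147, so T_P = 76.45 N.

T_P ≈ 76.5 N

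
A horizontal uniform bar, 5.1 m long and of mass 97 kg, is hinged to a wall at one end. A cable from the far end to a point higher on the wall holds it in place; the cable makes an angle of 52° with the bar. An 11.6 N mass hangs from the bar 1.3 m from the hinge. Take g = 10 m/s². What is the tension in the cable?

T ≈ 619 N

Take torques about the hinge: T sin 52° · 5.1 = 97×10×2.55 + 11.6×1.3 = 2488.6 N·m.
So T = 2488.6 / (0.7880 × 5.1) = 619.23 N.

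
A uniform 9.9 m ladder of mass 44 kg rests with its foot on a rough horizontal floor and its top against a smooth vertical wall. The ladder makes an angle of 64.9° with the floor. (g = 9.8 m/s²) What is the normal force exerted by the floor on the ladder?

ΣF_y = 0: N_floor = 44×9.8 = 431.2 N.

N_floor ≈ 431 N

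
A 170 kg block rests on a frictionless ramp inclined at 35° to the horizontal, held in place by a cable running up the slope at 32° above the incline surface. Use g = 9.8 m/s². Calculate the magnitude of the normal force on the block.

N ≈ 768 N

Take axes along and perpendicular to the incline. Weight components: W sin 35° = 955.6 N down-slope, W cos 35° = 1365 N into the surface.
Along incline: T cos 32° = W sin 35° → T = 1127 N.
Perpendicular: N = W cos 35° − T sin 32° = 767.6 N.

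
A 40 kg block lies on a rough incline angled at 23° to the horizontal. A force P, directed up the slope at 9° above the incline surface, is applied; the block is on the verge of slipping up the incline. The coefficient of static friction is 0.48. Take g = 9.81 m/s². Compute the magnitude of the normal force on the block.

On the verge of sliding up the incline, friction equals μN and acts down the slope.
Perpendicular: N + P sin 9° = W cos 23° = 361.2 N.
Along incline: P cos 9° = W sin 23° + μN  with W sin 23° = 153.3 N.
Solving the pair for P and N: P = 307.4 N, N = 313.1 N (and f = μN = 150.3 N).

N ≈ 313 N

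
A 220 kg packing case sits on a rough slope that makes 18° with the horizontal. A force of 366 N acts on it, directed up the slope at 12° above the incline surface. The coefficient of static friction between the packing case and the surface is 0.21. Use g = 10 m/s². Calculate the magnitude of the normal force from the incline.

N ≈ 2020 N

Axes along / perpendicular to the incline. W sin 18° = 679.8 N down-slope; W cos 18° = 2092 N into the surface.
Perpendicular: N = W cos 18° − P sin 12° = 2092 − 76.1 = 2016 N.
Along incline: P cos 12° + f = W sin 18° (friction acts up-slope) → f = 679.8 − 358 = 321.8 N.
|f| = 321.8 N ≤ μN = 423.4 N, so the packing case is indeed static.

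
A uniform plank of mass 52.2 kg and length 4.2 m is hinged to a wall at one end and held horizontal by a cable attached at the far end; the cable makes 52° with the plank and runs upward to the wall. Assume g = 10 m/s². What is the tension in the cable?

Take torques about the hinge: T sin 52° · 4.2 = 52.2×10×2.1 = 1096.2 N·m.
So T = 1096.2 / (0.7880 × 4.2) = 331.21 N.

T ≈ 331 N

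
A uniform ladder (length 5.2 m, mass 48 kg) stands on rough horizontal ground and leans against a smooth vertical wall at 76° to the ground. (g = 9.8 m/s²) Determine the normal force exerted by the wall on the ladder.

N_wall ≈ 58.6 N

Torques about the foot: N_wall · 5.2 sin 76° = 48×9.8×2.6 cos 76° → N_wall = 58.642 N.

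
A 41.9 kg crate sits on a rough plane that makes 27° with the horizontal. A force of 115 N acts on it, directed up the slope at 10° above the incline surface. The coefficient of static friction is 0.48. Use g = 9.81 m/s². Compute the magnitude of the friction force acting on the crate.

Axes along / perpendicular to the incline. W sin 27° = 186.6 N down-slope; W cos 27° = 366.2 N into the surface.
Perpendicular: N = W cos 27° − P sin 10° = 366.2 − 19.97 = 346.3 N.
Along incline: P cos 10° + f = W sin 27° (friction acts up-slope) → f = 186.6 − 113.3 = 73.35 N.
|f| = 73.35 N ≤ μN = 166.2 N, so the crate is indeed static.

f ≈ 73.4 N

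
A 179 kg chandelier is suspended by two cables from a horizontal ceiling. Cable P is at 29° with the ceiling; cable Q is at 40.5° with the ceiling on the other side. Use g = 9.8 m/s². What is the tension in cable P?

T_P ≈ 1420 N

Weight W = 179 × 9.8 = 1754 N acts straight down.
Horizontal: T_P cos 29° = T_Q cos 40.5°  →  T_Q = 1.15 T_P.
Vertical: T_P sin 29° + T_Q sin 40.5° = 1754.
Substituting the horizontal relation into the vertical equation gives 1.232 T_P = 1754, so T_P = 1424 N.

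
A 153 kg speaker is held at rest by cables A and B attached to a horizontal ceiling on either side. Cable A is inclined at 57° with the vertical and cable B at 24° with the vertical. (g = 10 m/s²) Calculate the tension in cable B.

T_B ≈ 1300 N

Angles from the horizontal: cable A is 90° − 57° = 33°, cable B is 90° − 24° = 66°.
Weight W = 153 × 10 = 1530 N acts straight down.
Horizontal: T_A cos 33° = T_B cos 66°  →  T_A = 0.485 T_B.
Vertical: T_A sin 33° + T_B sin 66° = 1530.
Substituting the horizontal relation into the vertical equation gives 1.178 T_B = 1530, so T_B = 1299 N.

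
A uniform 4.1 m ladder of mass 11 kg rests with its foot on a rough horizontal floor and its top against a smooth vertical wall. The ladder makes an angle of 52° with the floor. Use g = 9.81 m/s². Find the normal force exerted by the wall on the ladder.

Torques about the foot: N_wall · 4.1 sin 52° = 11×9.81×2.05 cos 52° → N_wall = 42.154 N.

N_wall ≈ 42.2 N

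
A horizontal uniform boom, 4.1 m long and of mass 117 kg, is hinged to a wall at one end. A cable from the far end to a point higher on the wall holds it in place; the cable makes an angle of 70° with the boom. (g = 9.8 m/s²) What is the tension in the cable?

Take torques about the hinge: T sin 70° · 4.1 = 117×9.8×2.05 = 2350.5 N·m.
So T = 2350.5 / (0.9397 × 4.1) = 610.09 N.

T ≈ 610 N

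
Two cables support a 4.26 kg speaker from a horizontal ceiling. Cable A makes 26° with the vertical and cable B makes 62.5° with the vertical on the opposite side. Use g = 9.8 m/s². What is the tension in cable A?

Angles from the horizontal: cable A is 90° − 26° = 64°, cable B is 90° − 62.5° = 27.5°.
Weight W = 4.26 × 9.8 = 41.75 N acts straight down.
Horizontal: T_A cos 64° = T_B cos 27.5°  →  T_B = 0.4942 T_A.
Vertical: T_A sin 64° + T_B sin 27.5° = 41.75.
Substituting the horizontal relation into the vertical equation gives 1.127 T_A = 41.75, so T_A = 37.04 N.

T_A ≈ 37 N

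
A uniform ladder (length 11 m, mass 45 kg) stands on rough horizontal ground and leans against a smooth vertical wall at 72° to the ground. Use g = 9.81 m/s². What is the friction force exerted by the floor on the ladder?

f ≈ 71.7 N

Torques about the foot: N_wall · 11 sin 72° = 45×9.81×5.5 cos 72° → N_wall = 71.718 N.
ΣF_x = 0: f_floor = N_wall = 71.718 N.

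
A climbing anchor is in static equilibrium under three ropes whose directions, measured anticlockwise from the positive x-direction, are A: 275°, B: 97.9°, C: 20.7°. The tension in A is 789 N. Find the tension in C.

Resolve: ΣF_x = 789 cos 275° + T_B cos 97.9° + T_C cos 20.7° = 0.
        ΣF_y = 789 sin 275° + T_B sin 97.9° + T_C sin 20.7° = 0.
The known terms sum to (68.77, -786) N, so -0.1374 T_B + 0.9354 T_C = -68.77 and 0.9905 T_B + 0.3535 T_C = 786.
Solving simultaneously: T_B = 778.9 N, T_C = 40.94 N.

T_C ≈ 40.9 N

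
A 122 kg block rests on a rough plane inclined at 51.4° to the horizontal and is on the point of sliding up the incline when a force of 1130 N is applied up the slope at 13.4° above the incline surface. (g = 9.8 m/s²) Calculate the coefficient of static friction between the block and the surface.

μ ≈ 0.341

On the verge of sliding up the incline, friction is at its maximum μN and acts down the slope.
Perpendicular to incline: N = W cos 51.4° − P sin 13.4° = 745.9 − 261.9 = 484 N.
Along incline: P cos 13.4° − μN = W sin 51.4° → μ = −(W sin 51.4° − P cos 13.4°) / N = 0.3406.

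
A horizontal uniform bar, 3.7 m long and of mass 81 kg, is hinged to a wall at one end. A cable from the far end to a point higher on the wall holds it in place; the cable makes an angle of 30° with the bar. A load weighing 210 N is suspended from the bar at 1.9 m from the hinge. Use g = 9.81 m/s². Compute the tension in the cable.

T ≈ 1010 N

Take torques about the hinge: T sin 30° · 3.7 = 81×9.81×1.85 + 210×1.9 = 1869 N·m.
So T = 1869 / (0.5000 × 3.7) = 1010.3 N.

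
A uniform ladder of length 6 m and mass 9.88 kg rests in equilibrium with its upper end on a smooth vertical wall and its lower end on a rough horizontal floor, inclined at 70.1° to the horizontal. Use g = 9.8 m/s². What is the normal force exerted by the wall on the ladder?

Torques about the foot: N_wall · 6 sin 70.1° = 9.88×9.8×3 cos 70.1° → N_wall = 17.525 N.

N_wall ≈ 17.5 N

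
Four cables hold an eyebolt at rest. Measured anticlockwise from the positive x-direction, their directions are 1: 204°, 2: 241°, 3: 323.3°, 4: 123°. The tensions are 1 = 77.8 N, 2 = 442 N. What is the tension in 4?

T_4 ≈ 1460 N

Resolve: ΣF_x = 77.8 cos 204° + 442 cos 241° + T_3 cos 323.3° + T_4 cos 123° = 0.
        ΣF_y = 77.8 sin 204° + 442 sin 241° + T_3 sin 323.3° + T_4 sin 123° = 0.
The known terms sum to (-285.4, -418.2) N, so 0.8018 T_3 − 0.5446 T_4 = 285.4 and -0.5976 T_3 + 0.8387 T_4 = 418.2.
Solving simultaneously: T_3 = 1346 N, T_4 = 1458 N.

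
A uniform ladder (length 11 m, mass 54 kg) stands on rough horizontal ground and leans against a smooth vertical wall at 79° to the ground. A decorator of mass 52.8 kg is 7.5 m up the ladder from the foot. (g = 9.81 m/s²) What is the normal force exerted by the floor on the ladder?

ΣF_y = 0: N_floor = 54×9.81 + 52.8×9.81 = 1047.7 N.

N_floor ≈ 1050 N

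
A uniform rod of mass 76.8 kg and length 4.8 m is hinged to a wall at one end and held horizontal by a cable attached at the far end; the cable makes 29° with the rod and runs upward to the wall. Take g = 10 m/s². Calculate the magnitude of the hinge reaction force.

|H| ≈ 792 N

Take torques about the hinge: T sin 29° · 4.8 = 76.8×10×2.4 = 1843.2 N·m.
So T = 1843.2 / (0.4848 × 4.8) = 792.06 N.
ΣF_x = 0: H_x = T cos 29° = 692.75 N.
ΣF_y = 0: H_y = (76.8×10) − T sin 29° = 768 − 384 = 384 N.
|H| = √(H_x² + H_y²) = √((692.75)² + (384)²) = 792.06 N.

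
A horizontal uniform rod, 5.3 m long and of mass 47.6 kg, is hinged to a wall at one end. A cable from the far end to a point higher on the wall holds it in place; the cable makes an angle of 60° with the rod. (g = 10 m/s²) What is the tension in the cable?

Take torques about the hinge: T sin 60° · 5.3 = 47.6×10×2.65 = 1261.4 N·m.
So T = 1261.4 / (0.8660 × 5.3) = 274.82 N.

T ≈ 275 N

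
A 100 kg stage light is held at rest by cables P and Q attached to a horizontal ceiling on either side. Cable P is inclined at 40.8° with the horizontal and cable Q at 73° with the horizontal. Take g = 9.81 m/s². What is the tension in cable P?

Weight W = 100 × 9.81 = 981 N acts straight down.
Horizontal: T_P cos 40.8° = T_Q cos 73°  →  T_Q = 2.589 T_P.
Vertical: T_P sin 40.8° + T_Q sin 73° = 981.
Substituting the horizontal relation into the vertical equation gives 3.129 T_P = 981, so T_P = 313.5 N.

T_P ≈ 313 N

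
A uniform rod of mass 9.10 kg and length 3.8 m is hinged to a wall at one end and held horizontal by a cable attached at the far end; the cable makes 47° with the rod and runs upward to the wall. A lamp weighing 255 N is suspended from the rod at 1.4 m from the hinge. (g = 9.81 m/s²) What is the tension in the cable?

T ≈ 189 N

Take torques about the hinge: T sin 47° · 3.8 = 9.10×9.81×1.9 + 255×1.4 = 526.61 N·m.
So T = 526.61 / (0.7314 × 3.8) = 189.49 N.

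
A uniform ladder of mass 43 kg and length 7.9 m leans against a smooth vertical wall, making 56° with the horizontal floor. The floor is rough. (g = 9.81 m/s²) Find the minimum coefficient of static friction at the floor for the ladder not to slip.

ΣF_y = 0: N_floor = 43×9.81 = 421.83 N.
Torques about the foot: N_wall · 7.9 sin 56° = 43×9.81×3.95 cos 56° → N_wall = 142.26 N.
ΣF_x = 0: f_floor = N_wall = 142.26 N.
μ_min = f_floor / N_floor = 142.26 / 421.83 = 0.3373.

μ_min ≈ 0.337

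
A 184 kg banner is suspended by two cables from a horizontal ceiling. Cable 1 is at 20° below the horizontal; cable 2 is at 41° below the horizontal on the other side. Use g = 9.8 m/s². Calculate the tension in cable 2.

T_2 ≈ 1940 N

Weight W = 184 × 9.8 = 1803 N acts straight down.
Horizontal: T_1 cos 20° = T_2 cos 41°  →  T_1 = 0.8031 T_2.
Vertical: T_1 sin 20° + T_2 sin 41° = 1803.
Substituting the horizontal relation into the vertical equation gives 0.9308 T_2 = 1803, so T_2 = 1937 N.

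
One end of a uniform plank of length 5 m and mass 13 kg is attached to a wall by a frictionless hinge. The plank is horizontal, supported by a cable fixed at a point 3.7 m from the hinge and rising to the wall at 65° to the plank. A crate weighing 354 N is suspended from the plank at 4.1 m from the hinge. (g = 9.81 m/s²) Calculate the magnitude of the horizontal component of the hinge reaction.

H_x ≈ 223 N

Take torques about the hinge: T sin 65° · 3.7 = 13×9.81×2.5 + 354×4.1 = 1770.2 N·m.
So T = 1770.2 / (0.9063 × 3.7) = 527.9 N.
ΣF_x = 0: H_x = T cos 65° = 223.1 N.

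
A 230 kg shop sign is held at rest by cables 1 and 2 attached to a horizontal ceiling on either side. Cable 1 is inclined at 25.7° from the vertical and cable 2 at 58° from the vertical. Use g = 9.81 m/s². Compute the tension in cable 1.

Angles from the horizontal: cable 1 is 90° − 25.7° = 64.3°, cable 2 is 90° − 58° = 32°.
Weight W = 230 × 9.81 = 2256 N acts straight down.
Horizontal: T_1 cos 64.3° = T_2 cos 32°  →  T_2 = 0.5114 T_1.
Vertical: T_1 sin 64.3° + T_2 sin 32° = 2256.
Substituting the horizontal relation into the vertical equation gives 1.172 T_1 = 2256, so T_1 = 1925 N.

T_1 ≈ 1930 N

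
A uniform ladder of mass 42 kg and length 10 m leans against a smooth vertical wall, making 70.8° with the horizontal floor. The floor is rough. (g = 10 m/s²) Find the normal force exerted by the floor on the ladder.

N_floor ≈ 420 N

ΣF_y = 0: N_floor = 42×10 = 420 N.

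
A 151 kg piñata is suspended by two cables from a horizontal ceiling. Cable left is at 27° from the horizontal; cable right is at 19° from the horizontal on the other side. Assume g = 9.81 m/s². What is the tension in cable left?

T_left ≈ 1950 N

Weight W = 151 × 9.81 = 1481 N acts straight down.
Horizontal: T_left cos 27° = T_right cos 19°  →  T_right = 0.9423 T_left.
Vertical: T_left sin 27° + T_right sin 19° = 1481.
Substituting the horizontal relation into the vertical equation gives 0.7608 T_left = 1481, so T_left = 1947 N.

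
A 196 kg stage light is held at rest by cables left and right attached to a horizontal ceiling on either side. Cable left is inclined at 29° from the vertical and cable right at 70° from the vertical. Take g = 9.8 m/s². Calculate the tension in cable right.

Angles from the horizontal: cable left is 90° − 29° = 61°, cable right is 90° − 70° = 20°.
Weight W = 196 × 9.8 = 1921 N acts straight down.
Horizontal: T_left cos 61° = T_right cos 20°  →  T_left = 1.938 T_right.
Vertical: T_left sin 61° + T_right sin 20° = 1921.
Substituting the horizontal relation into the vertical equation gives 2.037 T_right = 1921, so T_right = 942.8 N.

T_right ≈ 943 N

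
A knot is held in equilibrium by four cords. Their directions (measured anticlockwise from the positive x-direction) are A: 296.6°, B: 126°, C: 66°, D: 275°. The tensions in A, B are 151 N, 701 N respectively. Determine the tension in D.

Resolve: ΣF_x = 151 cos 296.6° + 701 cos 126° + T_C cos 66° + T_D cos 275° = 0.
        ΣF_y = 151 sin 296.6° + 701 sin 126° + T_C sin 66° + T_D sin 275° = 0.
The known terms sum to (-344.4, 432.1) N, so 0.4067 T_C + 0.0872 T_D = 344.4 and 0.9135 T_C − 0.9962 T_D = -432.1.
Solving simultaneously: T_C = 630.1 N, T_D = 1012 N.

T_D ≈ 1010 N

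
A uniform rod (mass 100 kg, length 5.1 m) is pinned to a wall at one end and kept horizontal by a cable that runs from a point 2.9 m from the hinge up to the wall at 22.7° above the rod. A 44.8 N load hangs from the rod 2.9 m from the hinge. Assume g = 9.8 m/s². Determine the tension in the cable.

Take torques about the hinge: T sin 22.7° · 2.9 = 100×9.8×2.55 + 44.8×2.9 = 2628.9 N·m.
So T = 2628.9 / (0.3859 × 2.9) = 2349.1 N.

T ≈ 2350 N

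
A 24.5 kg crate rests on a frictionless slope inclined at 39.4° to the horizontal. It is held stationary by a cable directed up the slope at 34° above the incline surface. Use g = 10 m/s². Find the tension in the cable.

Take axes along and perpendicular to the incline. Weight components: W sin 39.4° = 155.5 N down-slope, W cos 39.4° = 189.3 N into the surface.
Along incline: T cos 34° = W sin 39.4° → T = 187.6 N.
Perpendicular: N = W cos 39.4° − T sin 34° = 84.43 N.

T ≈ 188 N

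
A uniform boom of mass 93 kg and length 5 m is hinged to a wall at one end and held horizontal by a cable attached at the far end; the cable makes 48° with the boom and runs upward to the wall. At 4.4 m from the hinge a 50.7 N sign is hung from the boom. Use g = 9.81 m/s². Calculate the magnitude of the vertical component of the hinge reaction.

|H_y| ≈ 462 N

Take torques about the hinge: T sin 48° · 5 = 93×9.81×2.5 + 50.7×4.4 = 2503.9 N·m.
So T = 2503.9 / (0.7431 × 5) = 673.87 N.
ΣF_y = 0: H_y = (93×9.81 + 50.7) − T sin 48° = 963.03 − 500.78 = 462.25 N.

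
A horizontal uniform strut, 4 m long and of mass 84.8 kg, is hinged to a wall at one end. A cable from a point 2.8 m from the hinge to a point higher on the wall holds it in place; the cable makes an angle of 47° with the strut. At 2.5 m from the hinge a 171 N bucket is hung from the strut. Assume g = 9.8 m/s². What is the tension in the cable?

Take torques about the hinge: T sin 47° · 2.8 = 84.8×9.8×2 + 171×2.5 = 2089.6 N·m.
So T = 2089.6 / (0.7314 × 2.8) = 1020.4 N.

T ≈ 1020 N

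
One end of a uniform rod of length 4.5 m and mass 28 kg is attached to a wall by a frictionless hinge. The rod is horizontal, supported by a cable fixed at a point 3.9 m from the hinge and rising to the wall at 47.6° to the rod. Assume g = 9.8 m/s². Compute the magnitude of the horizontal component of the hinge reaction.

H_x ≈ 145 N

Take torques about the hinge: T sin 47.6° · 3.9 = 28×9.8×2.25 = 617.4 N·m.
So T = 617.4 / (0.7385 × 3.9) = 214.38 N.
ΣF_x = 0: H_x = T cos 47.6° = 144.55 N.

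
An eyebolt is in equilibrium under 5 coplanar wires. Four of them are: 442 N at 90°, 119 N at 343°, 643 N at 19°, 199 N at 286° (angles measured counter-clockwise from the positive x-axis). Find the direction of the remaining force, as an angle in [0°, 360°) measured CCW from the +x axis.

Sum the known components: ΣF_x = 776.6 N, ΣF_y = 425.3 N.
For equilibrium the remaining force must supply (−ΣF_x, −ΣF_y) = (-776.6, -425.3) N.
Magnitude = √((-776.6)² + (-425.3)²) = 885.4 N; direction = atan2(-425.3, -776.6) = 208.7°.

θ ≈ 209°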